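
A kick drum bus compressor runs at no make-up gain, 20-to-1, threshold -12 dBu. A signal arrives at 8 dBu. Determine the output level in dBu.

-11 dBu

Overshoot: 8 − (-12) = 20 dB.
The 20 dB excess becomes 1 dB after 20:1 reduction.
So the level is -12 + 1 = -11 dBu.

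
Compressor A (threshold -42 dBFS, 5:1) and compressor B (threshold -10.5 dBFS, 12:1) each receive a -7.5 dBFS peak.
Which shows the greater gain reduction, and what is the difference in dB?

A: 34.5 dB over, compressed to 6.9 dB over, so 27.6 dB of GR.
B: 3 dB over, compressed to 0.25 dB over, so 2.75 dB of GR.
A applies 24.85 dB more gain reduction.

A, by 24.85 dB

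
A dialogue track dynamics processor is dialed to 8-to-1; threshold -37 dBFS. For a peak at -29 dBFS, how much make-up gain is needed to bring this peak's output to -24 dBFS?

Overshoot 8 dB → 8/8 = 1 dB after compression, so the compressed level is -37 + 1 = -36 dBFS.
Make-up = target − compressed = -24 − (-36) = 12 dB.

12 dB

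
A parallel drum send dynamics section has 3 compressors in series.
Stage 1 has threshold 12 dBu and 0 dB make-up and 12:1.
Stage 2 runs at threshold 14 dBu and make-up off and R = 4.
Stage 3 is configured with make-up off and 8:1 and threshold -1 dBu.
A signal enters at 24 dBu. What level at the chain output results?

0.75 dBu

Stage 1: overshoot 12 dB → 12/12 = 1 dB → 13 dBu.
Stage 2: 13 dBu is at or below the 14 dBu threshold — no compression; output 13 dBu.
Stage 3: overshoot 14 dB → 14/8 = 1.75 dB → 0.75 dBu.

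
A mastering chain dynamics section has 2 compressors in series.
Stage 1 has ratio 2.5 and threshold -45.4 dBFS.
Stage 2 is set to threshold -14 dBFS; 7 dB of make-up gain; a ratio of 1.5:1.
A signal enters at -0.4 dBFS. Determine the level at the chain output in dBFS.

-20.4 dBFS

Stage 1: overshoot 45 dB → 45/2.5 = 18 dB → -27.4 dBFS.
Stage 2: -27.4 dBFS is at or below the -14 dBFS threshold — no compression; make-up brings it to -20.4 dBFS.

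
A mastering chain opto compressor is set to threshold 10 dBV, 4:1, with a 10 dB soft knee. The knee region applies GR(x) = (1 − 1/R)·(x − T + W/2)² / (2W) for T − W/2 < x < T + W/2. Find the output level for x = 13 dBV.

10.6 dBV

x − T + W/2 = 13 − 10 + 5 = 8.
GR = (1 − 1/4) × 8² / 20 = 0.75 × 64 / 20 = 2.4 dB.
Output = 13 − 2.4 = 10.6 dBV.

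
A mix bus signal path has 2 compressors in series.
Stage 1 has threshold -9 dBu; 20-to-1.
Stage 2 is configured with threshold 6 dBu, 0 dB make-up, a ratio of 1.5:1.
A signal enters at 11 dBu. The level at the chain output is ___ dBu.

-8 dBu

Stage 1: 20 dB above -9 dBu, reduced 20:1 to 1 dB above → -8 dBu.
Stage 2: -8 dBu is at or below the 6 dBu threshold — no compression; output -8 dBu.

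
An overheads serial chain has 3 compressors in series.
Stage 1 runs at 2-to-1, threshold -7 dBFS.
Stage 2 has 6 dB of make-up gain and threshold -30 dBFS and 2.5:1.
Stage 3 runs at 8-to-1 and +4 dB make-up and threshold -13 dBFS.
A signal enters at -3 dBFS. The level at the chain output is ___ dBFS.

-10 dBFS

Stage 1: -3 dBFS is 4 dB over -7 dBFS; at 2:1 that becomes 2 dB over, giving -5 dBFS.
Stage 2: overshoot 25 dB → 25/2.5 = 10 dB → -20 dBFS; +6 dB make-up → -14 dBFS.
Stage 3: -14 dBFS ≤ -13 dBFS, so stage 3 doesn't engage; make-up brings it to -10 dBFS.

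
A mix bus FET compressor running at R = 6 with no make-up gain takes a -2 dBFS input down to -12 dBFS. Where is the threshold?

Let T be the threshold. Output overshoot = (input overshoot)/R, so -12 − T = (-2 − T)/6.
6·(-12 − T) = -2 − T → 5·T = -72 − (-2) = -70.
T = -70/5 = -14 dBFS.

-14 dBFS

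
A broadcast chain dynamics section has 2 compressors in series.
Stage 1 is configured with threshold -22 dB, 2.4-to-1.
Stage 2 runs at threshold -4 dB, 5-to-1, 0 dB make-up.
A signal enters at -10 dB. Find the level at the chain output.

-17 dB

Stage 1: -10 dB is 12 dB over -22 dB; at 2.4:1 that becomes 5 dB over, giving -17 dB.
Stage 2: -17 dB ≤ -4 dB, so stage 2 doesn't engage; output -17 dB.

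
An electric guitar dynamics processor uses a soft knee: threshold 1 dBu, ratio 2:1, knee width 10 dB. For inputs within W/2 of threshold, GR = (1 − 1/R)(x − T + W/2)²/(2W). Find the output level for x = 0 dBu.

x − T + W/2 = 0 − 1 + 5 = 4.
GR = (1 − 1/2) × 4² / 20 = 0.5 × 16 / 20 = 0.4 dB.
Output = 0 − 0.4 = -0.4 dBu.

-0.4 dBu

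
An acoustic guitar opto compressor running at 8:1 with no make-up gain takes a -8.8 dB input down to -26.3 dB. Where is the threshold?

-28.8 dB

Let T be the threshold. Output overshoot = (input overshoot)/R, so -26.3 − T = (-8.8 − T)/8.
8·(-26.3 − T) = -8.8 − T → 7·T = -210.4 − (-8.8) = -201.6.
T = -201.6/7 = -28.8 dB.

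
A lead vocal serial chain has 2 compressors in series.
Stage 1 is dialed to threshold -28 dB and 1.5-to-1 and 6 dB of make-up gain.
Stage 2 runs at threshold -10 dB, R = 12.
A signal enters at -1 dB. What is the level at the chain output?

-9.5 dB

Stage 1: -1 dB is 27 dB over -28 dB; at 1.5:1 that becomes 18 dB over, giving -10 dB; +6 dB make-up → -4 dB.
Stage 2: 6 dB above -10 dB, reduced 12:1 to 0.5 dB above → -9.5 dB.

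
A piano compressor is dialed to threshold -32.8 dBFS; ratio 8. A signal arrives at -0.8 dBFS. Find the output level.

-0.8 dBFS sits 32 dB over threshold.
The 32 dB excess becomes 4 dB after 8:1 reduction.
That puts the output at -28.8 dBFS.

-28.8 dBFS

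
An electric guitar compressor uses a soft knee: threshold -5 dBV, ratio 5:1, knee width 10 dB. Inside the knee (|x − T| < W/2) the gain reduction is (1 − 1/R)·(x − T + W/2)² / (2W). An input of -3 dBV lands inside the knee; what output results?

-4.96 dBV

x − T + W/2 = -3 − (-5) + 5 = 7.
GR = (1 − 1/5) × 7² / 20 = 0.8 × 49 / 20 = 1.96 dB.
Output = -3 − 1.96 = -4.96 dBV.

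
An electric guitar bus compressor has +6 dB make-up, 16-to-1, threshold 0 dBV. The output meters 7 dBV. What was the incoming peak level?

16 dBV

Before make-up, the level was 7 − 6 = 1 dBV.
The compressed level sits 1 − 0 = 1 dB over threshold.
Undo the ratio: input overshoot = 1 × 16 = 16 dB, giving input = 16 dBV.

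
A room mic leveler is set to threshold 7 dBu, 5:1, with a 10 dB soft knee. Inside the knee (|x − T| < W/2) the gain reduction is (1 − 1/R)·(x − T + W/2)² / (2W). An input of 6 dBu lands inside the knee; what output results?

x − T + W/2 = 6 − 7 + 5 = 4.
GR = (1 − 1/5) × 4² / 20 = 0.8 × 16 / 20 = 0.64 dB.
Output = 6 − 0.64 = 5.36 dBu.

5.36 dBu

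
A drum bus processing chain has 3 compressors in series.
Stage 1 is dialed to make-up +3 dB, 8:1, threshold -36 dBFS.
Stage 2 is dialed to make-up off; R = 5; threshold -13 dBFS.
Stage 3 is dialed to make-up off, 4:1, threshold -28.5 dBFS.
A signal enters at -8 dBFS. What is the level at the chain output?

Stage 1: 28 dB above -36 dBFS, reduced 8:1 to 3.5 dB above → -32.5 dBFS; +3 dB make-up → -29.5 dBFS.
Stage 2: below threshold (-29.5 ≤ -13); passes unchanged; output -29.5 dBFS.
Stage 3: -29.5 dBFS ≤ -28.5 dBFS, so stage 3 doesn't engage; output -29.5 dBFS.

-29.5 dBFS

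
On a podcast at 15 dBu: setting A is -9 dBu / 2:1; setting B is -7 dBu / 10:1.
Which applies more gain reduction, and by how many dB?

B, by 7.8 dB

A: overshoot 24 dB → output overshoot 12 dB → GR 12 dB.
B: overshoot 22 dB → output overshoot 2.2 dB → GR 19.8 dB.
Difference: 7.8 dB in favour of B.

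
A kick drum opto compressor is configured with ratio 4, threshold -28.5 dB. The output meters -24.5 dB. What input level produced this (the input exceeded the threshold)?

The compressed level sits -24.5 − (-28.5) = 4 dB over threshold.
Input overshoot = R × output overshoot = 16 dB → input = -28.5 + 16 = -12.5 dB.

-12.5 dB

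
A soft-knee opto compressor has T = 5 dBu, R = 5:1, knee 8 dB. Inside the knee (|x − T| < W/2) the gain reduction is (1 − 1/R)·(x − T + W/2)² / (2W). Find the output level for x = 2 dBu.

x − T + W/2 = 2 − 5 + 4 = 1.
GR = (1 − 1/5) × 1² / 16 = 0.8 × 1 / 16 = 0.05 dB.
Output = 2 − 0.05 = 1.95 dBu.

1.95 dBu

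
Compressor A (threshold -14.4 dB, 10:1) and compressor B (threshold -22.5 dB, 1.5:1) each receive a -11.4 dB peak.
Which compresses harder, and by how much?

B, by 1 dB

A: 3 dB over, compressed to 0.3 dB over, so 2.7 dB of GR.
B: 11.1 dB over, compressed to 7.4 dB over, so 3.7 dB of GR.
Difference: 1 dB in favour of B.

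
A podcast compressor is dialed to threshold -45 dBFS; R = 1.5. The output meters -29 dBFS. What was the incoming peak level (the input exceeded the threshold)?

-21 dBFS

Post-compression overshoot = -29 − (-45) = 16 dB.
Before 1.5:1 compression the overshoot was 16 × 1.5 = 24 dB, so input = -45 + 24 = -21 dBFS.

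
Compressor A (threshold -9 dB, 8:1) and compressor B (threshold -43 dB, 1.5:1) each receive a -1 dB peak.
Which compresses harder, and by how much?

B, by 7 dB

A: 8 dB over, compressed to 1 dB over, so 7 dB of GR.
B: 42 dB over, compressed to 28 dB over, so 14 dB of GR.
B reduces 7 dB more.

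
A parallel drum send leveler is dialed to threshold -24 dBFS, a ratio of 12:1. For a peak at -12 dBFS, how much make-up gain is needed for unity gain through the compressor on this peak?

Overshoot 12 dB → 12/12 = 1 dB after compression, so the compressed level is -24 + 1 = -23 dBFS.
Make-up = target − compressed = -12 − (-23) = 11 dB.

11 dB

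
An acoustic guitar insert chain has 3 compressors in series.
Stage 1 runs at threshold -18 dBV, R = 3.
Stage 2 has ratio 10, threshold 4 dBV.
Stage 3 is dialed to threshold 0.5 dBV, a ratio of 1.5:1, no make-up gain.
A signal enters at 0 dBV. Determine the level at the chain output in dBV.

Stage 1: overshoot 18 dB → 18/3 = 6 dB → -12 dBV.
Stage 2: -12 dBV is at or below the 4 dBV threshold — no compression; output -12 dBV.
Stage 3: -12 dBV is at or below the 0.5 dBV threshold — no compression; output -12 dBV.

-12 dBV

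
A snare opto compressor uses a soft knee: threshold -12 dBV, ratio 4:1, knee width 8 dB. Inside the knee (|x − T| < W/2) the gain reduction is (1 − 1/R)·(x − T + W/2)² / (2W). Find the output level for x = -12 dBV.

x − T + W/2 = -12 − (-12) + 4 = 4.
GR = (1 − 1/4) × 4² / 16 = 0.75 × 16 / 16 = 0.75 dB.
Output = -12 − 0.75 = -12.75 dBV.

-12.75 dBV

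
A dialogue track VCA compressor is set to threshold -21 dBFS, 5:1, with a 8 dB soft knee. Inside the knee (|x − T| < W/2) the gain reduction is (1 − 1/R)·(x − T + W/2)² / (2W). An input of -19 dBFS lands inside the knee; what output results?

-20.8 dBFS

x − T + W/2 = -19 − (-21) + 4 = 6.
GR = (1 − 1/5) × 6² / 16 = 0.8 × 36 / 16 = 1.8 dB.
Output = -19 − 1.8 = -20.8 dBFS.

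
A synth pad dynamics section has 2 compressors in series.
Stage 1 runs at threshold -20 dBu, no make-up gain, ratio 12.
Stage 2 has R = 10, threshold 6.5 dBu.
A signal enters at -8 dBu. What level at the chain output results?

Stage 1: overshoot 12 dB → 12/12 = 1 dB → -19 dBu.
Stage 2: -19 dBu is at or below the 6.5 dBu threshold — no compression; output -19 dBu.

-19 dBu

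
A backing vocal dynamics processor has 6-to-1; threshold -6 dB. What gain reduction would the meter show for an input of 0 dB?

Overshoot = 0 − (-6) = 6 dB.
After 6:1 compression the overshoot becomes 6/6 = 1 dB.
GR = overshoot in − overshoot out = 6 − 1 = 5 dB.

5 dB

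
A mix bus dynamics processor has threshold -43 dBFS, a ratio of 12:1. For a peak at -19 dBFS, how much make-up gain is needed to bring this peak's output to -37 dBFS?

4 dB

Without make-up, output = threshold + overshoot/12 = -43 + 2 = -41 dBFS.
Gap to target: 4 dB.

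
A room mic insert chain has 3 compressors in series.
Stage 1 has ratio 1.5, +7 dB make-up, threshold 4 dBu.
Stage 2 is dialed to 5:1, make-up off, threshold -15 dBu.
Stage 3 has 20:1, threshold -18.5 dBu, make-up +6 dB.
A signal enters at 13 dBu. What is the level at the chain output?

-12.005 dBu

Stage 1: 9 dB above 4 dBu, reduced 1.5:1 to 6 dB above → 10 dBu; +7 dB make-up → 17 dBu.
Stage 2: 32 dB above -15 dBu, reduced 5:1 to 6.4 dB above → -8.6 dBu.
Stage 3: 9.9 dB above -18.5 dBu, reduced 20:1 to 0.495 dB above → -18.005 dBu; +6 dB make-up → -12.005 dBu.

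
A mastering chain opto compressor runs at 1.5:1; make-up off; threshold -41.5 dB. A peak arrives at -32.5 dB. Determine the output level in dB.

-35.5 dB

Overshoot: -32.5 − (-41.5) = 9 dB.
At 1.5:1 the overshoot is divided by 1.5, leaving 6 dB above threshold.
Output = -41.5 + 6 = -35.5 dB.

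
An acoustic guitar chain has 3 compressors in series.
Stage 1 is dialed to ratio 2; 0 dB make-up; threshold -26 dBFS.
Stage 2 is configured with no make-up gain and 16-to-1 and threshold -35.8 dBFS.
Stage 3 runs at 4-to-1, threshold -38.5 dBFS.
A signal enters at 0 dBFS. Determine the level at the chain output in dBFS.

Stage 1: 26 dB above -26 dBFS, reduced 2:1 to 13 dB above → -13 dBFS.
Stage 2: 22.8 dB above -35.8 dBFS, reduced 16:1 to 1.425 dB above → -34.375 dBFS.
Stage 3: overshoot 4.125 dB → 4.125/4 = 1.03125 dB → -37.46875 dBFS.

-37.46875 dBFS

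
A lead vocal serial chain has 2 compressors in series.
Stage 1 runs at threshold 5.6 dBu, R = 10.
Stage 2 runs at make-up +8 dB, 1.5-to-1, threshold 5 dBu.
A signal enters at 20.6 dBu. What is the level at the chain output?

14.4 dBu

Stage 1: 20.6 dBu is 15 dB over 5.6 dBu; at 10:1 that becomes 1.5 dB over, giving 7.1 dBu.
Stage 2: 7.1 dBu is 2.1 dB over 5 dBu; at 1.5:1 that becomes 1.4 dB over, giving 6.4 dBu; +8 dB make-up → 14.4 dBu.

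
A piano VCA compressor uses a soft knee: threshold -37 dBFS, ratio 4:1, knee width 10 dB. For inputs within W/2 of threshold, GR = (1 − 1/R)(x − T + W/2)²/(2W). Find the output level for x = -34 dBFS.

x − T + W/2 = -34 − (-37) + 5 = 8.
GR = (1 − 1/4) × 8² / 20 = 0.75 × 64 / 20 = 2.4 dB.
Output = -34 − 2.4 = -36.4 dBFS.

-36.4 dBFS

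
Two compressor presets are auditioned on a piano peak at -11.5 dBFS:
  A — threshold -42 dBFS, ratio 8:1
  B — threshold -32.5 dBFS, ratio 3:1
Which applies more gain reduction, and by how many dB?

A: 30.5 dB over, compressed to 3.8125 dB over, so 26.6875 dB of GR.
B: 21 dB over, compressed to 7 dB over, so 14 dB of GR.
A applies 12.6875 dB more gain reduction.

A, by 12.6875 dB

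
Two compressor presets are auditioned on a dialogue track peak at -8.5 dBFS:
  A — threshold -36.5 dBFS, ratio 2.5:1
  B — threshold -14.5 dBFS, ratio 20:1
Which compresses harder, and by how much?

A, by 11.1 dB

A: overshoot 28 dB → output overshoot 11.2 dB → GR 16.8 dB.
B: overshoot 6 dB → output overshoot 0.3 dB → GR 5.7 dB.
A reduces 11.1 dB more.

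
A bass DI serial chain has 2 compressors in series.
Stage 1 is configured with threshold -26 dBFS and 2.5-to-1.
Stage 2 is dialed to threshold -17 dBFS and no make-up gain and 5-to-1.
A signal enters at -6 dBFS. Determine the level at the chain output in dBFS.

-18 dBFS

Stage 1: -6 dBFS is 20 dB over -26 dBFS; at 2.5:1 that becomes 8 dB over, giving -18 dBFS.
Stage 2: -18 dBFS is at or below the -17 dBFS threshold — no compression; output -18 dBFS.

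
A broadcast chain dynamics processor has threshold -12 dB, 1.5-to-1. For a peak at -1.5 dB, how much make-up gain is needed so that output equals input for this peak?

3.5 dB

The peak compresses to -12 + 10.5/1.5 = -5 dB.
To reach -1.5 dB requires -1.5 − (-5) = 3.5 dB of make-up.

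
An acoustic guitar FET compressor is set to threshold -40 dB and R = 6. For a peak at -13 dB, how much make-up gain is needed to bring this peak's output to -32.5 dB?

Overshoot 27 dB → 27/6 = 4.5 dB after compression, so the compressed level is -40 + 4.5 = -35.5 dB.
Make-up = target − compressed = -32.5 − (-35.5) = 3 dB.

3 dB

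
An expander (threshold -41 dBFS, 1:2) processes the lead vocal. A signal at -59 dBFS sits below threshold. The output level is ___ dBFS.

Undershoot = (-41) − (-59) = 18 dB.
At 1:2, that expands to 36 dB under threshold.
Output = -41 − 36 = -77 dBFS.

-77 dBFS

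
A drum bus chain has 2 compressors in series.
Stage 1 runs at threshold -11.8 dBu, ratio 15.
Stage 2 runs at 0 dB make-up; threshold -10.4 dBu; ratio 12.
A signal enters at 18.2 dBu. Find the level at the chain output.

Stage 1: 30 dB above -11.8 dBu, reduced 15:1 to 2 dB above → -9.8 dBu.
Stage 2: 0.6 dB above -10.4 dBu, reduced 12:1 to 0.05 dB above → -10.35 dBu.

-10.35 dBu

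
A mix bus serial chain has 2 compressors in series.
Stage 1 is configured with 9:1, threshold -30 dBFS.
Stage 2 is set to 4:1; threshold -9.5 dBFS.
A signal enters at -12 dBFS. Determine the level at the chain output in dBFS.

Stage 1: -12 dBFS is 18 dB over -30 dBFS; at 9:1 that becomes 2 dB over, giving -28 dBFS.
Stage 2: -28 dBFS ≤ -9.5 dBFS, so stage 2 doesn't engage; output -28 dBFS.

-28 dBFS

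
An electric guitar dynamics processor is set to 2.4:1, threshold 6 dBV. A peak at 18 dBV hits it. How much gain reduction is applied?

7 dB

18 dBV exceeds the threshold by 12 dB.
After 2.4:1 compression the overshoot becomes 12/2.4 = 5 dB.
Gain reduction = 12 − 5 = 7 dB.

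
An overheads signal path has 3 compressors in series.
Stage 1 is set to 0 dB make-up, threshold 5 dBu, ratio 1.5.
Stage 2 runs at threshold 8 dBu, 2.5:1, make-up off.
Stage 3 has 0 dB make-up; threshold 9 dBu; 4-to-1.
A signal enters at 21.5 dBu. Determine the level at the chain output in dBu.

Stage 1: 21.5 dBu is 16.5 dB over 5 dBu; at 1.5:1 that becomes 11 dB over, giving 16 dBu.
Stage 2: 8 dB above 8 dBu, reduced 2.5:1 to 3.2 dB above → 11.2 dBu.
Stage 3: 11.2 dBu is 2.2 dB over 9 dBu; at 4:1 that becomes 0.55 dB over, giving 9.55 dBu.

9.55 dBu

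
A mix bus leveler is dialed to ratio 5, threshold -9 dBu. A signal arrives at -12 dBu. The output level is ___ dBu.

-12 dBu

-12 dBu is 3 dB below the -9 dBu threshold, so no gain reduction is applied.
Output = input = -12 dBu.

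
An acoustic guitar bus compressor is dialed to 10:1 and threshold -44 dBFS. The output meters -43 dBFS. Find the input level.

The compressed level sits -43 − (-44) = 1 dB over threshold.
Before 10:1 compression the overshoot was 1 × 10 = 10 dB, so input = -44 + 10 = -34 dBFS.

-34 dBFS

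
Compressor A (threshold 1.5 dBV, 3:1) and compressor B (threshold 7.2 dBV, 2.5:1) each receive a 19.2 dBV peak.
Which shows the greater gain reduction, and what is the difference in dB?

A, by 4.6 dB

A: overshoot 17.7 dB → output overshoot 5.9 dB → GR 11.8 dB.
B: overshoot 12 dB → output overshoot 4.8 dB → GR 7.2 dB.
Difference: 4.6 dB in favour of A.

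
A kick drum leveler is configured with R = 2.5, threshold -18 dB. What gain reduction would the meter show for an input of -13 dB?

3 dB

The signal is 5 dB above threshold.
After 2.5:1 compression the overshoot becomes 5/2.5 = 2 dB.
GR = overshoot in − overshoot out = 5 − 2 = 3 dB.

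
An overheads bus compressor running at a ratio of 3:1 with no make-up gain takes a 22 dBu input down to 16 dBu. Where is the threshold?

Gain reduction = 22 − 16 = 6 dB; output overshoot = GR / (R − 1) = 6 / 2 = 3 dB.
Threshold = output − output overshoot = 16 − 3 = 13 dBu.

13 dBu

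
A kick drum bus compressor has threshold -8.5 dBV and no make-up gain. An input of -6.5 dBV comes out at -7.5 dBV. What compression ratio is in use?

2:1

Input overshoot = -6.5 − (-8.5) = 2 dB; output overshoot = -7.5 − (-8.5) = 1 dB.
Ratio = 2 / 1 = 2.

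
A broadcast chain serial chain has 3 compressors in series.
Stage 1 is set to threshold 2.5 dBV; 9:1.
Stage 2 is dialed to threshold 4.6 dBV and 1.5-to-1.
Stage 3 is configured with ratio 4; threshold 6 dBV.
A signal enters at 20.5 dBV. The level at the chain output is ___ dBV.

Stage 1: 20.5 dBV is 18 dB over 2.5 dBV; at 9:1 that becomes 2 dB over, giving 4.5 dBV.
Stage 2: 4.5 dBV ≤ 4.6 dBV, so stage 2 doesn't engage; output 4.5 dBV.
Stage 3: 4.5 dBV is at or below the 6 dBV threshold — no compression; output 4.5 dBV.

4.5 dBV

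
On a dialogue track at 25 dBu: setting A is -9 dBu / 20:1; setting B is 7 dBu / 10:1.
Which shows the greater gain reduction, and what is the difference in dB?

A: overshoot 34 dB → output overshoot 1.7 dB → GR 32.3 dB.
B: overshoot 18 dB → output overshoot 1.8 dB → GR 16.2 dB.
A applies 16.1 dB more gain reduction.

A, by 16.1 dB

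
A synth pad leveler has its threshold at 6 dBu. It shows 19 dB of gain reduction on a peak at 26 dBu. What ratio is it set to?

20:1

Input overshoot = 26 − 6 = 20 dB.
Output overshoot = 20 − 19 = 1 dB.
Ratio = input overshoot / output overshoot = 20 / 1 = 20.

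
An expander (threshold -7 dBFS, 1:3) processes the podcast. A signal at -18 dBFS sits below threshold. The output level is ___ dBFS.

The input is 11 dB below the -7 dBFS threshold.
A 1:3 expander multiplies undershoot by 3: 11 × 3 = 33 dB below threshold.
Output = -7 − 33 = -40 dBFS.

-40 dBFS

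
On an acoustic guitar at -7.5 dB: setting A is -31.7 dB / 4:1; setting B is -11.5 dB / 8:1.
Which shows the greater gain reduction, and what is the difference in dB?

A: overshoot 24.2 dB → output overshoot 6.05 dB → GR 18.15 dB.
B: overshoot 4 dB → output overshoot 0.5 dB → GR 3.5 dB.
A reduces 14.65 dB more.

A, by 14.65 dB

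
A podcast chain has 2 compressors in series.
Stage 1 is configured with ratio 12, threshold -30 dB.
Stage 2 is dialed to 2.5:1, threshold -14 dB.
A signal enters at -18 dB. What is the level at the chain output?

-29 dB

Stage 1: -18 dB is 12 dB over -30 dB; at 12:1 that becomes 1 dB over, giving -29 dB.
Stage 2: -29 dB is at or below the -14 dB threshold — no compression; output -29 dB.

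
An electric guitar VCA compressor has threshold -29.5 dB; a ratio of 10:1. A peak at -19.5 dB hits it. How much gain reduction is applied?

-19.5 dB exceeds the threshold by 10 dB.
A 10:1 ratio leaves 1 dB of that excess.
GR = overshoot in − overshoot out = 10 − 1 = 9 dB.

9 dB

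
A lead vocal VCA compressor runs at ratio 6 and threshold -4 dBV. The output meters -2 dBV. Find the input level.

8 dBV

The compressed level sits -2 − (-4) = 2 dB over threshold.
Input overshoot = R × output overshoot = 12 dB → input = -4 + 12 = 8 dBV.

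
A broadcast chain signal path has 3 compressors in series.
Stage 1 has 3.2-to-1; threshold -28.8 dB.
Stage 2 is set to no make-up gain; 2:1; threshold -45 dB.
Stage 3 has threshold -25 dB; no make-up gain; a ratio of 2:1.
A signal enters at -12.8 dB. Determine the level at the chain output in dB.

Stage 1: overshoot 16 dB → 16/3.2 = 5 dB → -23.8 dB.
Stage 2: 21.2 dB above -45 dB, reduced 2:1 to 10.6 dB above → -34.4 dB.
Stage 3: -34.4 dB is at or below the -25 dB threshold — no compression; output -34.4 dB.

-34.4 dB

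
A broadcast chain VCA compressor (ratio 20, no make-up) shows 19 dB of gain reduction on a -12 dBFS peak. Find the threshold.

-32 dBFS

Input is 20 dB above T (since output overshoot × R = input overshoot: (-31 − T)·20 = -12 − T gives T = -32 dBFS).
Check: -32 + (-12 − (-32))/20 = -32 + 1 = -31 dBFS. ✓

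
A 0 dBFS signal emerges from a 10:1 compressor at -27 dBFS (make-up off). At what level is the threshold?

Input is 30 dB above T (since output overshoot × R = input overshoot: (-27 − T)·10 = 0 − T gives T = -30 dBFS).
Check: -30 + (0 − (-30))/10 = -30 + 3 = -27 dBFS. ✓

-30 dBFS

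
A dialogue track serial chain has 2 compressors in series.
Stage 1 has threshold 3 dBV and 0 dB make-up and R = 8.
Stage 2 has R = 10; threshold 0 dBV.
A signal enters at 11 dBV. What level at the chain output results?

0.4 dBV

Stage 1: overshoot 8 dB → 8/8 = 1 dB → 4 dBV.
Stage 2: 4 dBV is 4 dB over 0 dBV; at 10:1 that becomes 0.4 dB over, giving 0.4 dBV.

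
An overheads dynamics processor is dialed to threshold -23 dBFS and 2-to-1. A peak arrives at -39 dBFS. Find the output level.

-39 dBFS

-39 dBFS is 16 dB below the -23 dBFS threshold, so no gain reduction is applied.
Output = input = -39 dBFS.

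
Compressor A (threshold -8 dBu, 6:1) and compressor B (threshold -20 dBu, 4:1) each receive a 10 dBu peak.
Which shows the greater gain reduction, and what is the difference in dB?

A: GR = 18 − 18/6 = 15 dB.
B: GR = 30 − 30/4 = 22.5 dB.
B applies 7.5 dB more gain reduction.

B, by 7.5 dB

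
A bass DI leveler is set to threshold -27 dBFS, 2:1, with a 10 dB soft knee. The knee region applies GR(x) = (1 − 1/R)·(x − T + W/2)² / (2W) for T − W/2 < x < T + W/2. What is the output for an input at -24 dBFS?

-25.6 dBFS

x − T + W/2 = -24 − (-27) + 5 = 8.
GR = (1 − 1/2) × 8² / 20 = 0.5 × 64 / 20 = 1.6 dB.
Output = -24 − 1.6 = -25.6 dBFS.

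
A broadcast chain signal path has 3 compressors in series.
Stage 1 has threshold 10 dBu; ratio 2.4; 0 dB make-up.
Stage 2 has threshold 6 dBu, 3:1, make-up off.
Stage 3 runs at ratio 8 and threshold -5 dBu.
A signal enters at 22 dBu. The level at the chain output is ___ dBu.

Stage 1: overshoot 12 dB → 12/2.4 = 5 dB → 15 dBu.
Stage 2: 15 dBu is 9 dB over 6 dBu; at 3:1 that becomes 3 dB over, giving 9 dBu.
Stage 3: 14 dB above -5 dBu, reduced 8:1 to 1.75 dB above → -3.25 dBu.

-3.25 dBu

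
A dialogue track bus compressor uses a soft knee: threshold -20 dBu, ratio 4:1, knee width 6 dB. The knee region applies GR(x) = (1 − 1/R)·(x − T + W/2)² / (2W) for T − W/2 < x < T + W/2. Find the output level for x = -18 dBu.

-19.5625 dBu

x − T + W/2 = -18 − (-20) + 3 = 5.
GR = (1 − 1/4) × 5² / 12 = 0.75 × 25 / 12 = 1.5625 dB.
Output = -18 − 1.5625 = -19.5625 dBu.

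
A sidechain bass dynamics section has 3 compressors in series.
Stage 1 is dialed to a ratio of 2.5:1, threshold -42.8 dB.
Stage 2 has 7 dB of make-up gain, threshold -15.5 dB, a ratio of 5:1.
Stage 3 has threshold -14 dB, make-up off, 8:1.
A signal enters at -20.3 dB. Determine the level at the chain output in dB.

-26.8 dB

Stage 1: -20.3 dB is 22.5 dB over -42.8 dB; at 2.5:1 that becomes 9 dB over, giving -33.8 dB.
Stage 2: -33.8 dB is at or below the -15.5 dB threshold — no compression; make-up brings it to -26.8 dB.
Stage 3: -26.8 dB ≤ -14 dB, so stage 3 doesn't engage; output -26.8 dB.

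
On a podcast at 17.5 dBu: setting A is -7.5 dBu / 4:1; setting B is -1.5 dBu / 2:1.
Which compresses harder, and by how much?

A, by 9.25 dB

A: 25 dB over, compressed to 6.25 dB over, so 18.75 dB of GR.
B: 19 dB over, compressed to 9.5 dB over, so 9.5 dB of GR.
A applies 9.25 dB more gain reduction.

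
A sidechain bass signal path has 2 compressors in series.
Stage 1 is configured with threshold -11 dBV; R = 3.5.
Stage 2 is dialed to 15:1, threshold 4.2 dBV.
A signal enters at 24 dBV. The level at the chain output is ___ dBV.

Stage 1: overshoot 35 dB → 35/3.5 = 10 dB → -1 dBV.
Stage 2: -1 dBV ≤ 4.2 dBV, so stage 2 doesn't engage; output -1 dBV.

-1 dBV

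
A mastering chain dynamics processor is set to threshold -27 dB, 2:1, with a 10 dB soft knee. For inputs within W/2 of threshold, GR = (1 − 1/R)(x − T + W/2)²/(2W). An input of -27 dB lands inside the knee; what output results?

-27.625 dB

x − T + W/2 = -27 − (-27) + 5 = 5.
GR = (1 − 1/2) × 5² / 20 = 0.5 × 25 / 20 = 0.625 dB.
Output = -27 − 0.625 = -27.625 dB.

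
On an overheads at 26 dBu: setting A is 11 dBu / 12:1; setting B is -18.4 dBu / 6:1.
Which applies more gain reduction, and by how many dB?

B, by 23.25 dB

A: GR = 15 − 15/12 = 13.75 dB.
B: GR = 44.4 − 44.4/6 = 37 dB.
Difference: 23.25 dB in favour of B.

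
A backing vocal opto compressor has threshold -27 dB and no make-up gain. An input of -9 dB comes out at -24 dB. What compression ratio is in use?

6:1

Input overshoot = -9 − (-27) = 18 dB; output overshoot = -24 − (-27) = 3 dB.
Ratio = 18 / 3 = 6.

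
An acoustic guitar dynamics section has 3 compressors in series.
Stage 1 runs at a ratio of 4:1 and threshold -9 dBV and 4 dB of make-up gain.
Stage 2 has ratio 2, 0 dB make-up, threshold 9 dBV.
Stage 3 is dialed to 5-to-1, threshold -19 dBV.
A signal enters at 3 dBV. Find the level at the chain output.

Stage 1: overshoot 12 dB → 12/4 = 3 dB → -6 dBV; +4 dB make-up → -2 dBV.
Stage 2: -2 dBV ≤ 9 dBV, so stage 2 doesn't engage; output -2 dBV.
Stage 3: -2 dBV is 17 dB over -19 dBV; at 5:1 that becomes 3.4 dB over, giving -15.6 dBV.

-15.6 dBV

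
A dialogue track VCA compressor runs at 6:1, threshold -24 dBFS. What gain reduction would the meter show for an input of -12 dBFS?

10 dB

Overshoot = -12 − (-24) = 12 dB.
After 6:1 compression the overshoot becomes 12/6 = 2 dB.
So the signal is attenuated by 12 − 2 = 10 dB.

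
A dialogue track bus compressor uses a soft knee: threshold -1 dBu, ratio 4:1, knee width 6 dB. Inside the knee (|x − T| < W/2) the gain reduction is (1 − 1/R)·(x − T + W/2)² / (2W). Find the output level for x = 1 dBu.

-0.5625 dBu

x − T + W/2 = 1 − (-1) + 3 = 5.
GR = (1 − 1/4) × 5² / 12 = 0.75 × 25 / 12 = 1.5625 dB.
Output = 1 − 1.5625 = -0.5625 dBu.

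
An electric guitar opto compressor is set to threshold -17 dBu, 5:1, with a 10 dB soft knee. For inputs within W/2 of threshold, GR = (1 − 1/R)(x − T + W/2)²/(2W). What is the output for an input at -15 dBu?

-16.96 dBu

x − T + W/2 = -15 − (-17) + 5 = 7.
GR = (1 − 1/5) × 7² / 20 = 0.8 × 49 / 20 = 1.96 dB.
Output = -15 − 1.96 = -16.96 dBu.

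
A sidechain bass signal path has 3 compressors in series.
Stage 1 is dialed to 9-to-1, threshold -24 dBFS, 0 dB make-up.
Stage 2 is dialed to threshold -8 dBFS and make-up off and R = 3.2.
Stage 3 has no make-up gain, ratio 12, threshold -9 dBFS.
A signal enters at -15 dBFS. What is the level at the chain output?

-23 dBFS

Stage 1: 9 dB above -24 dBFS, reduced 9:1 to 1 dB above → -23 dBFS.
Stage 2: below threshold (-23 ≤ -8); passes unchanged; output -23 dBFS.
Stage 3: -23 dBFS is at or below the -9 dBFS threshold — no compression; output -23 dBFS.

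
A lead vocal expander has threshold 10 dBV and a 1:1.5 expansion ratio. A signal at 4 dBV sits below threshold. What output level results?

Undershoot = 10 − 4 = 6 dB.
At 1:1.5, that expands to 9 dB under threshold.
Output = 10 − 9 = 1 dBV.

1 dBV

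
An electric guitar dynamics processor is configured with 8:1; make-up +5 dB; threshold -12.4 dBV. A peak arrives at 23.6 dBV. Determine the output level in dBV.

Overshoot: 23.6 − (-12.4) = 36 dB.
The 36 dB excess becomes 4.5 dB after 8:1 reduction.
That puts the output at -7.9 dBV; make-up adds 5 dB, giving -2.9 dBV.

-2.9 dBV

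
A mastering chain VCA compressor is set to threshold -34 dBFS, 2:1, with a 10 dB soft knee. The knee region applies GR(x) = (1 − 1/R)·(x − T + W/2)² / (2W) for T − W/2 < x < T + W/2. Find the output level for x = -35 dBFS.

-35.4 dBFS

x − T + W/2 = -35 − (-34) + 5 = 4.
GR = (1 − 1/2) × 4² / 20 = 0.5 × 16 / 20 = 0.4 dB.
Output = -35 − 0.4 = -35.4 dBFS.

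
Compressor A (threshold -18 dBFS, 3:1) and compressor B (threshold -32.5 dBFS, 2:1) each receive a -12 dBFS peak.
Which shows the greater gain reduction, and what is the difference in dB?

B, by 6.25 dB

A: 6 dB over, compressed to 2 dB over, so 4 dB of GR.
B: 20.5 dB over, compressed to 10.25 dB over, so 10.25 dB of GR.
B applies 6.25 dB more gain reduction.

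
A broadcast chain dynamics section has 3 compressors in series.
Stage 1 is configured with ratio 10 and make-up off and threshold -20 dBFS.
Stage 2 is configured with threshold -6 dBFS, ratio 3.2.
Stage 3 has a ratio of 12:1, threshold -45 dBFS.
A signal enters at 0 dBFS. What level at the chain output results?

Stage 1: overshoot 20 dB → 20/10 = 2 dB → -18 dBFS.
Stage 2: -18 dBFS is at or below the -6 dBFS threshold — no compression; output -18 dBFS.
Stage 3: -18 dBFS is 27 dB over -45 dBFS; at 12:1 that becomes 2.25 dB over, giving -42.75 dBFS.

-42.75 dBFS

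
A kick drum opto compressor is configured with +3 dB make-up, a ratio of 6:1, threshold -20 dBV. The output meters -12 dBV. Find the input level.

10 dBV

Remove make-up: -12 − 3 = -15 dBV.
Post-compression overshoot = -15 − (-20) = 5 dB.
Input overshoot = R × output overshoot = 30 dB → input = -20 + 30 = 10 dBV.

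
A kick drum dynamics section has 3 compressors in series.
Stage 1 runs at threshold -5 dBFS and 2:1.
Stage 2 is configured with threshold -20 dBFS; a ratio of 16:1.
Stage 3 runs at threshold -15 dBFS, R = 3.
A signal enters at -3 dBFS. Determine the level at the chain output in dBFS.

-19 dBFS

Stage 1: 2 dB above -5 dBFS, reduced 2:1 to 1 dB above → -4 dBFS.
Stage 2: 16 dB above -20 dBFS, reduced 16:1 to 1 dB above → -19 dBFS.
Stage 3: -19 dBFS is at or below the -15 dBFS threshold — no compression; output -19 dBFS.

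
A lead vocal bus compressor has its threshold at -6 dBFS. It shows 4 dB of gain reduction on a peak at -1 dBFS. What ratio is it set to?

Input overshoot = -1 − (-6) = 5 dB.
Output overshoot = 5 − 4 = 1 dB.
Ratio = input overshoot / output overshoot = 5 / 1 = 5.

5:1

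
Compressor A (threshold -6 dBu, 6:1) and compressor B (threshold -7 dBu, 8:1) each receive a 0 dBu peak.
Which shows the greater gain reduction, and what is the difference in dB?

B, by 1.125 dB

A: GR = 6 − 6/6 = 5 dB.
B: GR = 7 − 7/8 = 6.125 dB.
B applies 1.125 dB more gain reduction.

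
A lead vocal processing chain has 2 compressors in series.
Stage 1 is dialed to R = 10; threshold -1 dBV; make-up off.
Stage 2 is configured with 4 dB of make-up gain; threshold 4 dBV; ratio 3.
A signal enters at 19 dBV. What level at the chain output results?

5 dBV

Stage 1: 19 dBV is 20 dB over -1 dBV; at 10:1 that becomes 2 dB over, giving 1 dBV.
Stage 2: below threshold (1 ≤ 4); passes unchanged; make-up brings it to 5 dBV.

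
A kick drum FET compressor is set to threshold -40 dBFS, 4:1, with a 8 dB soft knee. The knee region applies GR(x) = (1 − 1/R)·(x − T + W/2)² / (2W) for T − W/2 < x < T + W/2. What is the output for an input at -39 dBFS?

x − T + W/2 = -39 − (-40) + 4 = 5.
GR = (1 − 1/4) × 5² / 16 = 0.75 × 25 / 16 = 1.171875 dB.
Output = -39 − 1.171875 = -40.171875 dBFS.

-40.171875 dBFS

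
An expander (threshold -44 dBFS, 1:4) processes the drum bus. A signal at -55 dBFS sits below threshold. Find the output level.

-88 dBFS

Undershoot = (-44) − (-55) = 11 dB.
At 1:4, that expands to 44 dB under threshold.
Output = -44 − 44 = -88 dBFS.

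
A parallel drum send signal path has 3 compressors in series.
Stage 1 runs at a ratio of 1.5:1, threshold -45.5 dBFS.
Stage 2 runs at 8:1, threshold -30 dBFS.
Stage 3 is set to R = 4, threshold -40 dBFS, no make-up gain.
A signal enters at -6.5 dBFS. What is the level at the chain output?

-37.171875 dBFS

Stage 1: 39 dB above -45.5 dBFS, reduced 1.5:1 to 26 dB above → -19.5 dBFS.
Stage 2: 10.5 dB above -30 dBFS, reduced 8:1 to 1.3125 dB above → -28.6875 dBFS.
Stage 3: overshoot 11.3125 dB → 11.3125/4 = 2.828125 dB → -37.171875 dBFS.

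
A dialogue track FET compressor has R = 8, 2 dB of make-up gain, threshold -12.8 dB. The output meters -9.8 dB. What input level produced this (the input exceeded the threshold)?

Remove make-up: -9.8 − 2 = -11.8 dB.
Post-compression overshoot = -11.8 − (-12.8) = 1 dB.
Input overshoot = R × output overshoot = 8 dB → input = -12.8 + 8 = -4.8 dB.

-4.8 dB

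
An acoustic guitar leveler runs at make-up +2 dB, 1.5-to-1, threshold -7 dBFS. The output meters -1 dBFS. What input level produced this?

-1 dBFS

Stripping the +2 dB make-up gives -3 dBFS at the gain stage.
Post-compression overshoot = -3 − (-7) = 4 dB.
Undo the ratio: input overshoot = 4 × 1.5 = 6 dB, giving input = -1 dBFS.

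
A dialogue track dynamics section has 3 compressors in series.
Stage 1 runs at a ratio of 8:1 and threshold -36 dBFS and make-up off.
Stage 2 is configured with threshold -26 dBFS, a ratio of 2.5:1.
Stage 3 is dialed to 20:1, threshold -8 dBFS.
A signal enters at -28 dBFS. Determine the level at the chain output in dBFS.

Stage 1: overshoot 8 dB → 8/8 = 1 dB → -35 dBFS.
Stage 2: below threshold (-35 ≤ -26); passes unchanged; output -35 dBFS.
Stage 3: -35 dBFS ≤ -8 dBFS, so stage 3 doesn't engage; output -35 dBFS.

-35 dBFS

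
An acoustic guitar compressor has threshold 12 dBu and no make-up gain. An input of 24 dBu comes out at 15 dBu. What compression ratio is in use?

4:1

Input overshoot = 24 − 12 = 12 dB; output overshoot = 15 − 12 = 3 dB.
Ratio = 12 / 3 = 4.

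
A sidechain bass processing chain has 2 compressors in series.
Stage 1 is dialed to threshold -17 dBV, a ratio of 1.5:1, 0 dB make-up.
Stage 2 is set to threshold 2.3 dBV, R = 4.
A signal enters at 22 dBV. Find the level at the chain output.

3.975 dBV

Stage 1: 22 dBV is 39 dB over -17 dBV; at 1.5:1 that becomes 26 dB over, giving 9 dBV.
Stage 2: 9 dBV is 6.7 dB over 2.3 dBV; at 4:1 that becomes 1.675 dB over, giving 3.975 dBV.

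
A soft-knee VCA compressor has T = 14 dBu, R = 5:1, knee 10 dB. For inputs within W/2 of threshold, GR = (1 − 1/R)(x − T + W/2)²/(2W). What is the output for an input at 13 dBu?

x − T + W/2 = 13 − 14 + 5 = 4.
GR = (1 − 1/5) × 4² / 20 = 0.8 × 16 / 20 = 0.64 dB.
Output = 13 − 0.64 = 12.36 dBu.

12.36 dBu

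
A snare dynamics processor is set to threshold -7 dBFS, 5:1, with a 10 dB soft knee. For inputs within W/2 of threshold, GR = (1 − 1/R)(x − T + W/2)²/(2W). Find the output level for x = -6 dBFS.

x − T + W/2 = -6 − (-7) + 5 = 6.
GR = (1 − 1/5) × 6² / 20 = 0.8 × 36 / 20 = 1.44 dB.
Output = -6 − 1.44 = -7.44 dBFS.

-7.44 dBFS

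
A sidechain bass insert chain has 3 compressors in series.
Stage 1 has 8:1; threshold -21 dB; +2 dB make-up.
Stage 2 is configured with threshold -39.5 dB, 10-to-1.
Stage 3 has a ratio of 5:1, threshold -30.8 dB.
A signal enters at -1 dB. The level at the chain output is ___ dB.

-37.2 dB

Stage 1: -1 dB is 20 dB over -21 dB; at 8:1 that becomes 2.5 dB over, giving -18.5 dB; +2 dB make-up → -16.5 dB.
Stage 2: -16.5 dB is 23 dB over -39.5 dB; at 10:1 that becomes 2.3 dB over, giving -37.2 dB.
Stage 3: -37.2 dB ≤ -30.8 dB, so stage 3 doesn't engage; output -37.2 dB.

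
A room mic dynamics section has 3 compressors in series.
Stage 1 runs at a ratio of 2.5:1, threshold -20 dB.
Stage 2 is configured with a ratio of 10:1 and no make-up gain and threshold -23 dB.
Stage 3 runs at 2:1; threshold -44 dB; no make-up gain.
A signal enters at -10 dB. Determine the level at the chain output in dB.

-33.15 dB

Stage 1: -10 dB is 10 dB over -20 dB; at 2.5:1 that becomes 4 dB over, giving -16 dB.
Stage 2: overshoot 7 dB → 7/10 = 0.7 dB → -22.3 dB.
Stage 3: -22.3 dB is 21.7 dB over -44 dB; at 2:1 that becomes 10.85 dB over, giving -33.15 dB.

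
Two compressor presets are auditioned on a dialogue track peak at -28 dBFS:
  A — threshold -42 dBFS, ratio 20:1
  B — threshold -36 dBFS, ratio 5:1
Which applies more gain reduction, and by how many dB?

A: GR = 14 − 14/20 = 13.3 dB.
B: GR = 8 − 8/5 = 6.4 dB.
Difference: 6.9 dB in favour of A.

A, by 6.9 dB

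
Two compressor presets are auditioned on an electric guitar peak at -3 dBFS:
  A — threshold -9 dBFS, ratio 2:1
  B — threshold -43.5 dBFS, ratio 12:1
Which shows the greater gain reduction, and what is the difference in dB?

B, by 34.125 dB

A: GR = 6 − 6/2 = 3 dB.
B: GR = 40.5 − 40.5/12 = 37.125 dB.
Difference: 34.125 dB in favour of B.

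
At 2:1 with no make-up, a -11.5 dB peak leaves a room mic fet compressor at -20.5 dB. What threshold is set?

Gain reduction = -11.5 − (-20.5) = 9 dB; output overshoot = GR / (R − 1) = 9 / 1 = 9 dB.
Threshold = output − output overshoot = -20.5 − 9 = -29.5 dB.

-29.5 dB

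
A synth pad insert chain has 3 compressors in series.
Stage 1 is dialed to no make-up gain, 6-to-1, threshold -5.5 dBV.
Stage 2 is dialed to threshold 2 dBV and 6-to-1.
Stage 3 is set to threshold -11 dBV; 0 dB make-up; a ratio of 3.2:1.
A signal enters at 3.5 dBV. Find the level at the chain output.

Stage 1: 9 dB above -5.5 dBV, reduced 6:1 to 1.5 dB above → -4 dBV.
Stage 2: below threshold (-4 ≤ 2); passes unchanged; output -4 dBV.
Stage 3: 7 dB above -11 dBV, reduced 3.2:1 to 2.1875 dB above → -8.8125 dBV.

-8.8125 dBV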